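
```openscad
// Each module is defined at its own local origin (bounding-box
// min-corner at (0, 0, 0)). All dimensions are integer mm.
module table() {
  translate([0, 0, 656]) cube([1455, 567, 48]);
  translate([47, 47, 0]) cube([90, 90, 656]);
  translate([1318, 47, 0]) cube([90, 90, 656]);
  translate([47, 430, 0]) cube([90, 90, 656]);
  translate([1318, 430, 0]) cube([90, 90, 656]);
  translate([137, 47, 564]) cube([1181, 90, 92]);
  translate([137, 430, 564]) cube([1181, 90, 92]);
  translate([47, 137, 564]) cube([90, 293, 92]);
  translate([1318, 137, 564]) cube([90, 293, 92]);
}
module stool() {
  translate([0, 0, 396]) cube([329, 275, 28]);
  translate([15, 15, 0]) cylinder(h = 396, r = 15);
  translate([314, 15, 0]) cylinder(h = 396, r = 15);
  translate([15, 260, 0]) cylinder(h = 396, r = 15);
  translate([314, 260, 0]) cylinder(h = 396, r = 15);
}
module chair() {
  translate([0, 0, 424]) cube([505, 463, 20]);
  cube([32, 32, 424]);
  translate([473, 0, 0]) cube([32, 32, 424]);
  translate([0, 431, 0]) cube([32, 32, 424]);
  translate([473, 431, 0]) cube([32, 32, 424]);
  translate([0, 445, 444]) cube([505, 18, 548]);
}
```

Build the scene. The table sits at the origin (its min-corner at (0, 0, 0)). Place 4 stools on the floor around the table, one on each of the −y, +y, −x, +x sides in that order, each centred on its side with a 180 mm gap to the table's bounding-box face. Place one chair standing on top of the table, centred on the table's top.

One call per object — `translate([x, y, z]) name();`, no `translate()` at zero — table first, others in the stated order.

table();
translate([563, -455, 0]) stool();
translate([563, 747, 0]) stool();
translate([-509, 146, 0]) stool();
translate([1635, 146, 0]) stool();
translate([475, 52, 704]) chair();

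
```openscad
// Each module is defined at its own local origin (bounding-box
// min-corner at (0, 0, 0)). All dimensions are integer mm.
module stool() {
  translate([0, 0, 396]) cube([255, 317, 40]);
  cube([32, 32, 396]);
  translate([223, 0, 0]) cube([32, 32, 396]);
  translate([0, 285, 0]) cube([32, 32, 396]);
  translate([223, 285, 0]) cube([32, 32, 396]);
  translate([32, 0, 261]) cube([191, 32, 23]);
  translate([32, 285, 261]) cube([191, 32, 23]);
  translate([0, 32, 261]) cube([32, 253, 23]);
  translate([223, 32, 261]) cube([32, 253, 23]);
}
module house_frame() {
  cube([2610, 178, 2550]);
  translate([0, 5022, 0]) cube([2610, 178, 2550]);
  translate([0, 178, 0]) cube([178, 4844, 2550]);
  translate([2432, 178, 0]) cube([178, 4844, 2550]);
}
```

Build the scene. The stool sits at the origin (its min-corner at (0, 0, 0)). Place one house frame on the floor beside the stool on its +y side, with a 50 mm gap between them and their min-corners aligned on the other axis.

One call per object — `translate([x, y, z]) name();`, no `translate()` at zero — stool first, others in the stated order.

stool();
translate([0, 367, 0]) house_frame();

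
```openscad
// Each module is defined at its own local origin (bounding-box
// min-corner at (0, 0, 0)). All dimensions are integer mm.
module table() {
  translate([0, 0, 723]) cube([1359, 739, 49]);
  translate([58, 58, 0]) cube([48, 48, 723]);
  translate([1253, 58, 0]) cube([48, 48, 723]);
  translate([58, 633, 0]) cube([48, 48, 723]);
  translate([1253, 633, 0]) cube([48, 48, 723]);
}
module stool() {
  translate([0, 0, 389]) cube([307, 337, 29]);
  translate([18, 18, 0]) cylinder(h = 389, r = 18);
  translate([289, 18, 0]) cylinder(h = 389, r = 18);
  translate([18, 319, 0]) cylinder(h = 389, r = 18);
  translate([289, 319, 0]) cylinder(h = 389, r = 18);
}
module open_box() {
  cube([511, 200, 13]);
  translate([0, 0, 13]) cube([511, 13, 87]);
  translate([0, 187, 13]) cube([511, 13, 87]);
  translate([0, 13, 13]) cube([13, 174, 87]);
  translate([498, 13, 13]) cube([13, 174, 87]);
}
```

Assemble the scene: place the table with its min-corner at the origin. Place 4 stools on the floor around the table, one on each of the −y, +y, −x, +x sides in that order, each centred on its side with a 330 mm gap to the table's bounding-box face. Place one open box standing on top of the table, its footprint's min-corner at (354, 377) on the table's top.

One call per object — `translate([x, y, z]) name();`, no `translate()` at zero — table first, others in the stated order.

table();
translate([526, -667, 0]) stool();
translate([526, 1069, 0]) stool();
translate([-637, 201, 0]) stool();
translate([1689, 201, 0]) stool();
translate([354, 377, 772]) open_box();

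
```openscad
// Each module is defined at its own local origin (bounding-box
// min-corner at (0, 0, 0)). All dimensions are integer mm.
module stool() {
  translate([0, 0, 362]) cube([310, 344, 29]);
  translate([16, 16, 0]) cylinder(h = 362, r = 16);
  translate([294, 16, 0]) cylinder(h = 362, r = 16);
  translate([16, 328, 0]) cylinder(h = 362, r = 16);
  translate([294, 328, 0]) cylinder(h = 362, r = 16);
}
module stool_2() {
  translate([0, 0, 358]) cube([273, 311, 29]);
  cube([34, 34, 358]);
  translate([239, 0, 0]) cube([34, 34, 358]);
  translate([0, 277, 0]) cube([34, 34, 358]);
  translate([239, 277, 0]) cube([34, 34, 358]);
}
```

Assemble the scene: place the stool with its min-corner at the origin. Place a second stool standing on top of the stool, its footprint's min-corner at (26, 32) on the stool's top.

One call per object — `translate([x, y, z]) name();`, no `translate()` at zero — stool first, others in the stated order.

stool();
translate([26, 32, 391]) stool_2();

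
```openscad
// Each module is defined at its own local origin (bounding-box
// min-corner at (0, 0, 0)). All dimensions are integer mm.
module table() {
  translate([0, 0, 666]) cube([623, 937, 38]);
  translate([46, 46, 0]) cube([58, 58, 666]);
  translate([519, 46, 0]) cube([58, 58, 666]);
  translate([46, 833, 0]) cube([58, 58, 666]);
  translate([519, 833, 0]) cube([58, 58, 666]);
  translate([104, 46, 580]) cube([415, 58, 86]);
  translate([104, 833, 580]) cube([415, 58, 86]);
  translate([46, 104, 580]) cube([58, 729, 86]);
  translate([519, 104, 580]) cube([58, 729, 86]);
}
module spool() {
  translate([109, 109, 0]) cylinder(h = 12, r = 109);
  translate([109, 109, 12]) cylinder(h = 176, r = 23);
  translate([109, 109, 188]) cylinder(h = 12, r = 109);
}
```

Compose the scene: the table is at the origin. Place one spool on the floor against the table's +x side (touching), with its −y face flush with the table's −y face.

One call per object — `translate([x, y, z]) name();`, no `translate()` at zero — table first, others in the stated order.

table();
translate([623, 0, 0]) spool();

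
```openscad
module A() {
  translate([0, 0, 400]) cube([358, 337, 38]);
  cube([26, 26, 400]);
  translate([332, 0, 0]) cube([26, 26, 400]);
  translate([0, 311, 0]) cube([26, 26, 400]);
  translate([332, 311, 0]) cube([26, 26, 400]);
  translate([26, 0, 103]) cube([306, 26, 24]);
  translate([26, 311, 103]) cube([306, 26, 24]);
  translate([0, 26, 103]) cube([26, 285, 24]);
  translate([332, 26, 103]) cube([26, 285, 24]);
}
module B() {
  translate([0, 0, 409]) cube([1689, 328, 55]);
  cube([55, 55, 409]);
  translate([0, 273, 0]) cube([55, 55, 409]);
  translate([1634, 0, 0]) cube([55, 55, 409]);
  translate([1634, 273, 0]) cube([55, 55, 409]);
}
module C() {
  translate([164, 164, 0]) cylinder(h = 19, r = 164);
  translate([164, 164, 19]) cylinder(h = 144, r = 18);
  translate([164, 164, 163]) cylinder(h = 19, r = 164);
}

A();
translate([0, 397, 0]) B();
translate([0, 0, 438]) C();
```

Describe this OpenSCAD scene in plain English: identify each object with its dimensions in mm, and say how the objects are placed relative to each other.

A is a simple wooden stool: a rectangular seat 358 mm (x) by 337 mm (y), 38 mm thick, top face at z = 438 mm, on four square legs, each 26×26 mm in cross-section. The legs rest on z = 0, each flush with a corner of the seat. Four stretchers, 26 mm wide and 24 mm tall, connect adjacent legs with their undersides at z = 103 mm, each running between the inner faces of the legs it joins and aligned with the legs' outer faces on the other axis.

B is a long wooden bench with a 1689 mm (x) × 328 mm (y) seat, 55 mm thick, its top surface 464 mm above the floor. Four 55 mm square legs at the seat corners, flush with the edges, run from z = 0 to the seat underside.

C is a spool: two coaxial disc flanges of radius 164 mm and thickness 19 mm, joined by a core cylinder of radius 18 mm and height 144 mm. The lower flange rests on z = 0 and the three cylinders share a vertical axis.

The bench is on the floor beside the stool on its +y side. The spool is on top of the stool.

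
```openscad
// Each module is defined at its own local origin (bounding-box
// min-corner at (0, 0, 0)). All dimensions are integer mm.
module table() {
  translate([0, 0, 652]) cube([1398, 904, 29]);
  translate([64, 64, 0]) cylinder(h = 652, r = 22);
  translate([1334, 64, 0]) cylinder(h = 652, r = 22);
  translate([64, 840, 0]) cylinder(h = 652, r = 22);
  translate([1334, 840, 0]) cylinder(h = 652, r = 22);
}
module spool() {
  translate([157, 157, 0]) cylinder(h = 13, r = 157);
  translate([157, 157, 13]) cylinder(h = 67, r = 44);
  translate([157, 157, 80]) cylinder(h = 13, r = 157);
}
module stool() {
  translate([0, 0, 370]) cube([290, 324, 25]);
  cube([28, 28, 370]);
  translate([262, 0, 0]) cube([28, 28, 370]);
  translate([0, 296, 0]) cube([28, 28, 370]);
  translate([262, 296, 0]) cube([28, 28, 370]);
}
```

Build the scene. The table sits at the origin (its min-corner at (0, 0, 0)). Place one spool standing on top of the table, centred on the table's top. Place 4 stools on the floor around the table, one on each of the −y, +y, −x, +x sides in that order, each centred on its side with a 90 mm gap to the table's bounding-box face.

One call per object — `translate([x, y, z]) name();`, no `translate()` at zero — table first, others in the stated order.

table();
translate([542, 295, 681]) spool();
translate([554, -414, 0]) stool();
translate([554, 994, 0]) stool();
translate([-380, 290, 0]) stool();
translate([1488, 290, 0]) stool();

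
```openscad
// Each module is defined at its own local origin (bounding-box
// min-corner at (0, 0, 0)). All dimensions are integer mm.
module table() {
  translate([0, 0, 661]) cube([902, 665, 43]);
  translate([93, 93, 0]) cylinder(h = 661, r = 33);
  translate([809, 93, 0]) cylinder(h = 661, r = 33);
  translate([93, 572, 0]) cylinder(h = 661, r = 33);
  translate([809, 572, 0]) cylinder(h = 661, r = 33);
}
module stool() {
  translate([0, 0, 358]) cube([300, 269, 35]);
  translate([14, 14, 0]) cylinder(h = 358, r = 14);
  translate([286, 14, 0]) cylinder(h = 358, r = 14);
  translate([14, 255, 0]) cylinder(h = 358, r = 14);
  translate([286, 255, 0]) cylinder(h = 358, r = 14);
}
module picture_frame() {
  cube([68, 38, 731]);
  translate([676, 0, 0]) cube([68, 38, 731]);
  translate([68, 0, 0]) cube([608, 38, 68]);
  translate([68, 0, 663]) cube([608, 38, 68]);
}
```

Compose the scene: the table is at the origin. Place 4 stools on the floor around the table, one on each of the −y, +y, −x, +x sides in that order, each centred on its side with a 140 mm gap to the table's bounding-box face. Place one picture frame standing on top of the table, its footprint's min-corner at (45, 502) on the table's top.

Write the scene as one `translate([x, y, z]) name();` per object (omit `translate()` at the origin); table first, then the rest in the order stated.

table();
translate([301, -409, 0]) stool();
translate([301, 805, 0]) stool();
translate([-440, 198, 0]) stool();
translate([1042, 198, 0]) stool();
translate([45, 502, 704]) picture_frame();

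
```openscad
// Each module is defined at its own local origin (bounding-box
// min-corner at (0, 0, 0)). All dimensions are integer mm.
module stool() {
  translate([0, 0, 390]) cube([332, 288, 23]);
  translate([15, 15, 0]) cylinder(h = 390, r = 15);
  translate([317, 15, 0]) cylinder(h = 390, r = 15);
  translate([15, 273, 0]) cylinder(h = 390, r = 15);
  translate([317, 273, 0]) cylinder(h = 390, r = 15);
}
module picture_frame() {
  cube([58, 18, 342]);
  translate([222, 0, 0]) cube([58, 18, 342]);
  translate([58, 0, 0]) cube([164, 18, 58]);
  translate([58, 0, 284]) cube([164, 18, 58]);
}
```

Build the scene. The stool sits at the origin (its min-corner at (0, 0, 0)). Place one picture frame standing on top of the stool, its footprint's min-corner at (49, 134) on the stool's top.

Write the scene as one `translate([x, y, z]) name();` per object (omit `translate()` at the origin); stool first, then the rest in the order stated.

stool();
translate([49, 134, 413]) picture_frame();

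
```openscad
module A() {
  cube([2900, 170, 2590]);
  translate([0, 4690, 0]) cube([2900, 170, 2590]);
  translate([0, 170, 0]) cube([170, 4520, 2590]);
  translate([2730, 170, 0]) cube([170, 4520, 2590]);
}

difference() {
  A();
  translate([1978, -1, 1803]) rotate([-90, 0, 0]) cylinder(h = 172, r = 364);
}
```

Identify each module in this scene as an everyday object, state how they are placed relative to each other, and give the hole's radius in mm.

The subtracted cylinder has r = 364 mm.

A is a house frame. The house frame has a circular hole through its front wall. The hole's radius is 364 mm.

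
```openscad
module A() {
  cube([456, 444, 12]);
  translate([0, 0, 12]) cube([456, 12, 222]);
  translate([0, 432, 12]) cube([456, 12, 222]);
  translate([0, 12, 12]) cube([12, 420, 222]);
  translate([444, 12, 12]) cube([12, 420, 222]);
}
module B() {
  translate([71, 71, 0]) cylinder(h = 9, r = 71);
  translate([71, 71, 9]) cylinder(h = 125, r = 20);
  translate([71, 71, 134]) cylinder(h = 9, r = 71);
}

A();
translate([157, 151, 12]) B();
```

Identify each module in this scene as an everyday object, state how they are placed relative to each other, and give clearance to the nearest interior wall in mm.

Clearances: x = 145, y = 139; minimum 139 mm.

A is an open box. B is a spool. The spool sits inside the open box, centred. The clearance to the nearest interior wall is 139 mm.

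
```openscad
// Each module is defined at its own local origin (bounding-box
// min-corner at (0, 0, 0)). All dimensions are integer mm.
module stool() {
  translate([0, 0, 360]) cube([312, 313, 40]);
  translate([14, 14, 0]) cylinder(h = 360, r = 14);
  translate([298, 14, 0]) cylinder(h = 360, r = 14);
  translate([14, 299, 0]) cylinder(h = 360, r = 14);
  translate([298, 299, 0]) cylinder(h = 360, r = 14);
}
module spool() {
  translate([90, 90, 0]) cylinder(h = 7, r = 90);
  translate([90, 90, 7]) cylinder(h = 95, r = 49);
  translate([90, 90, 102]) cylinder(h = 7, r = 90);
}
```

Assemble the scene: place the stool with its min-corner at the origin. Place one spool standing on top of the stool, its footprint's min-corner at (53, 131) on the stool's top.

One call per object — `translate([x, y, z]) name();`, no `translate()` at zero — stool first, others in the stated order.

stool();
translate([53, 131, 400]) spool();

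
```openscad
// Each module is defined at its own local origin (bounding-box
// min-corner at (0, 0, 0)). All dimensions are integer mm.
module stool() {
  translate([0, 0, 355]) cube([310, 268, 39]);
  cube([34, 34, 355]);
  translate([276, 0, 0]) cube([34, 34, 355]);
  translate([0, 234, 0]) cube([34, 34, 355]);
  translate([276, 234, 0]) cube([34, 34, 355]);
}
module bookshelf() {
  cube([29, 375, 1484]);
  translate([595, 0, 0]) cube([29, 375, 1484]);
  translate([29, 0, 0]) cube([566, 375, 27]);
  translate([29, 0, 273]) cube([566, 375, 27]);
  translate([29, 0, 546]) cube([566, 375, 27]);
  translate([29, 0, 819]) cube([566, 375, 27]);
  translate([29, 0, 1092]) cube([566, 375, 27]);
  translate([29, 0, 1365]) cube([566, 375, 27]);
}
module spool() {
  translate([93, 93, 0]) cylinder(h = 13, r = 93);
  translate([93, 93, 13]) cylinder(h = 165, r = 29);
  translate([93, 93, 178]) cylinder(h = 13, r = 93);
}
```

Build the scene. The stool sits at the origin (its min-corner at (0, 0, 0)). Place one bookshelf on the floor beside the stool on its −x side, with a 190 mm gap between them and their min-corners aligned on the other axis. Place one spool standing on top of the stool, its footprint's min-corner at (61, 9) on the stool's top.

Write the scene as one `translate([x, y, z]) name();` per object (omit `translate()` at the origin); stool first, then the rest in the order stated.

stool();
translate([-814, 0, 0]) bookshelf();
translate([61, 9, 394]) spool();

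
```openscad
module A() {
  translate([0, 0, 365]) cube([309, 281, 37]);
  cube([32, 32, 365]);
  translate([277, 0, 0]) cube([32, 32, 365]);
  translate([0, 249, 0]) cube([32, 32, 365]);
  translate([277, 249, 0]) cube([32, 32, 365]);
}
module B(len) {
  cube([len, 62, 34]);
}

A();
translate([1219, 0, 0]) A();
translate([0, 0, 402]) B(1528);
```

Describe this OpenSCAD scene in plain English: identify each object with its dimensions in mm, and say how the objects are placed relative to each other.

A is a four-legged stool. The seat is a 309×281×37 mm slab whose top surface is at z = 402 mm; four square legs, each 32×32 mm in cross-section, run from the floor (z = 0) to the underside of the seat, each flush with a corner of the seat.

B is a rectangular beam 1528 mm long (x), 62 mm deep (y), 34 mm thick (z).

The beam spans the tops of two stools placed 910 mm apart, resting at z = 402 mm.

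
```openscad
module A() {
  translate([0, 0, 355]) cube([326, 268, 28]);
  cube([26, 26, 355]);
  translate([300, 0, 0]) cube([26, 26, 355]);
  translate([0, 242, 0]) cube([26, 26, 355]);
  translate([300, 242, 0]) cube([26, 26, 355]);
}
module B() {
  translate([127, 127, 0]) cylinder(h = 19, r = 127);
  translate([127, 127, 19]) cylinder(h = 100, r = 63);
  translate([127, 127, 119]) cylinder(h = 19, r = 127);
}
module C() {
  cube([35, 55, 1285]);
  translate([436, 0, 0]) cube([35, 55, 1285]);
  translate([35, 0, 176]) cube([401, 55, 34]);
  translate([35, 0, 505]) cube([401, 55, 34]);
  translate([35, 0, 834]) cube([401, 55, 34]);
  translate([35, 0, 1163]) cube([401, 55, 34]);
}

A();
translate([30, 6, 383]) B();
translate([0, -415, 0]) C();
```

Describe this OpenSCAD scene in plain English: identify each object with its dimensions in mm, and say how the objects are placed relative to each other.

A is a four-legged stool. The seat is a 326×268×28 mm slab whose top surface is at z = 383 mm; four square legs, each 26×26 mm in cross-section, run from the floor (z = 0) to the underside of the seat, each flush with a corner of the seat.

B is a spool: two coaxial disc flanges of radius 127 mm and thickness 19 mm, joined by a core cylinder of radius 63 mm and height 100 mm. The lower flange rests on z = 0 and the three cylinders share a vertical axis.

C is a wooden ladder with two side rails of 35×55 mm section and 1285 mm height, set 471 mm apart overall. Between them run 4 rectangular rungs (55 mm deep, 34 mm thick), front faces flush with the rails' −y face. The bottom of the first rung is 176 mm above the floor and each subsequent rung is 329 mm higher than the one below.

The spool is on top of the stool. The ladder is on the floor beside the stool on its −y side.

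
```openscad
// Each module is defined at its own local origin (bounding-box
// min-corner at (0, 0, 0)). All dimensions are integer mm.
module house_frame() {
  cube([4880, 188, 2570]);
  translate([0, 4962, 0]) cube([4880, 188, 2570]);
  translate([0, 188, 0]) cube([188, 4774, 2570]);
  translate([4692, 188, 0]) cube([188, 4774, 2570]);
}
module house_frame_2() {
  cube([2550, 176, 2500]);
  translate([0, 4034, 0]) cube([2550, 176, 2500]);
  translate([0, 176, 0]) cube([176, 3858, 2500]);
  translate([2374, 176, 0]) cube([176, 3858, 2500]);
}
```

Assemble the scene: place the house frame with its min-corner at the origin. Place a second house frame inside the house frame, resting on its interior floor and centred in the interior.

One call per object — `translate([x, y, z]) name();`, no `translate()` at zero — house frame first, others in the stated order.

house_frame();
translate([1165, 470, 0]) house_frame_2();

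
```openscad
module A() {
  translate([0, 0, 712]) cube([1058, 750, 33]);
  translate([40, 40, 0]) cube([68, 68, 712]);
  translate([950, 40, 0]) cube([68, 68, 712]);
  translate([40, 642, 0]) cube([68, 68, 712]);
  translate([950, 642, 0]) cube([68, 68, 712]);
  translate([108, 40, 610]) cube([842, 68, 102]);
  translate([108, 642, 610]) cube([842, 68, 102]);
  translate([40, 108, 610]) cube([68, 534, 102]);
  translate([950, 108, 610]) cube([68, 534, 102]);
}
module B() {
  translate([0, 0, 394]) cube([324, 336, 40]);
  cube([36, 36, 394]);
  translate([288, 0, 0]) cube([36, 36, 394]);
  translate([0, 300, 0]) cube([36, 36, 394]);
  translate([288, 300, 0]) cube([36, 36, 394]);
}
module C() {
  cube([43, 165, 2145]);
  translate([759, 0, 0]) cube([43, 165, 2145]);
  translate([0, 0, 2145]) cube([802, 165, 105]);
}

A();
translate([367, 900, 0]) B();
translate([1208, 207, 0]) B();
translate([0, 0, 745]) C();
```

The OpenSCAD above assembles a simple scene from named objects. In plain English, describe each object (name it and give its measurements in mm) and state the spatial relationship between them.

A is a table: top 1058 mm (x) × 750 mm (y), 33 mm thick, upper face at z = 745 mm, on four 68×68 mm square legs, each inset 40 mm from the nearest pair of top edges, running from z = 0 to the bottom of the top. Four apron rails, 68 mm thick and 102 mm tall, run between adjacent legs with their top edges flush with the underside of the top and their outer faces flush with the legs' outer faces.

B is a simple wooden stool: a rectangular seat 324 mm (x) by 336 mm (y), 40 mm thick, top face at z = 434 mm, on four square legs, each 36×36 mm in cross-section. The legs rest on z = 0, each flush with a corner of the seat.

C is a rectangular door frame: two vertical jambs of 43×165 mm section, 2145 mm tall, with a clear opening 716 mm wide between their inner faces. A header 105 mm tall and 165 mm deep lies on top of the jambs and spans the full outside width.

Two stools sit around the table at the +y, +x sides. The door frame is on top of the table.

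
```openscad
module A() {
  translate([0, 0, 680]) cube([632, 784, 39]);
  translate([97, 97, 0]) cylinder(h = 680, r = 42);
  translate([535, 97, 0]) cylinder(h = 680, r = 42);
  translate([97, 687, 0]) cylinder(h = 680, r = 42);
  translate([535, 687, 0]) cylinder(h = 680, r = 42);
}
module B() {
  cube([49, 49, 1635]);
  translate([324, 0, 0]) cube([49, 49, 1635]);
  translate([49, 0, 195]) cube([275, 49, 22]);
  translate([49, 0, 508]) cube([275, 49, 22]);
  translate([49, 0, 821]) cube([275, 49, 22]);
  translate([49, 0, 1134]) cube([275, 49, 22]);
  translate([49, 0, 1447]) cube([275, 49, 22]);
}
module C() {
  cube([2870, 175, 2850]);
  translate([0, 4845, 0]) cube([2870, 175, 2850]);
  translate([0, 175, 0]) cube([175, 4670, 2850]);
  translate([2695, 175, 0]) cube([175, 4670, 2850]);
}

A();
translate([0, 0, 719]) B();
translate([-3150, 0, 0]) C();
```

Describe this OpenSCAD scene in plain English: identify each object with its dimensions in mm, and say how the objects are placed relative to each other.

A is a table with a 632×784 mm rectangular top, 39 mm thick, top surface at z = 719 mm, supported by four round legs of 84 mm diameter, each leg's bounding box inset 55 mm from the nearest pair of top edges, running from the floor.

B is a wooden ladder with two side rails of 49×49 mm section and 1635 mm height, set 373 mm apart overall. Between them run 5 rectangular rungs (49 mm deep, 22 mm thick), front faces flush with the rails' −y face. The bottom of the first rung is 195 mm above the floor and each subsequent rung is 313 mm higher than the one below.

C is the wall frame of a small rectangular building: four walls, each 2850 mm tall and 175 mm thick, enclosing a footprint 2870 mm (x) by 5020 mm (y) outside-to-outside, with no floor or roof. The front and back walls (the −y and +y sides) span the full width; the two side walls fit between them.

The ladder is on top of the table. The house frame is on the floor beside the table on its −x side.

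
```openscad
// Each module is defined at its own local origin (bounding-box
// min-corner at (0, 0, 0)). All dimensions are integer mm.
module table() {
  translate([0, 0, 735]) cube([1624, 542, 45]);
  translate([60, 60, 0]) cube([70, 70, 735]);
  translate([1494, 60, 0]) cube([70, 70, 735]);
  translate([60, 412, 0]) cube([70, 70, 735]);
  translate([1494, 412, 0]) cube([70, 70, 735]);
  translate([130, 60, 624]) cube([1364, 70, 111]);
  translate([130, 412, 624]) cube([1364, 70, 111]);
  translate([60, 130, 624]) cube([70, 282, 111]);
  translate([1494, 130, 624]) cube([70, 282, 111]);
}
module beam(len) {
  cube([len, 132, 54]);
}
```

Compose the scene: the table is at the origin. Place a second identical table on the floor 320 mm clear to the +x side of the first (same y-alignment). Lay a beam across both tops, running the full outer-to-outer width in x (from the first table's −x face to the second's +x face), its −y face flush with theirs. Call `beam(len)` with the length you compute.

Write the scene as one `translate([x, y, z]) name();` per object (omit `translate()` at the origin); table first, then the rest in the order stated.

table();
translate([1944, 0, 0]) table();
translate([0, 0, 780]) beam(3568);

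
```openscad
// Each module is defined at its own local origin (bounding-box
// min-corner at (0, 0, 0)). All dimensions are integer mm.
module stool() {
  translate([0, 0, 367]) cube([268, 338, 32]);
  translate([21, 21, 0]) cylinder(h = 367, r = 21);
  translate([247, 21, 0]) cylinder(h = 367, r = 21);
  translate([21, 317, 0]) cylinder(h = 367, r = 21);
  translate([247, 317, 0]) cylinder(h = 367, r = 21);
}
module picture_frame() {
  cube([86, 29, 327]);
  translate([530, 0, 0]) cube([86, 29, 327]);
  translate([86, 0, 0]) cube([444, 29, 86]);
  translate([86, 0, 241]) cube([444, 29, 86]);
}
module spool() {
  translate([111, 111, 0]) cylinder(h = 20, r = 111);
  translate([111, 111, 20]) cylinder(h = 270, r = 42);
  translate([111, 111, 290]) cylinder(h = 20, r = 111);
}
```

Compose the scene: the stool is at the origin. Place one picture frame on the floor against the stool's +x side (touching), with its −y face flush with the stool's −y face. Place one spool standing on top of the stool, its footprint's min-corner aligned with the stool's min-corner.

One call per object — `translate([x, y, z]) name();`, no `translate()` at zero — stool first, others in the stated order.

stool();
translate([268, 0, 0]) picture_frame();
translate([0, 0, 399]) spool();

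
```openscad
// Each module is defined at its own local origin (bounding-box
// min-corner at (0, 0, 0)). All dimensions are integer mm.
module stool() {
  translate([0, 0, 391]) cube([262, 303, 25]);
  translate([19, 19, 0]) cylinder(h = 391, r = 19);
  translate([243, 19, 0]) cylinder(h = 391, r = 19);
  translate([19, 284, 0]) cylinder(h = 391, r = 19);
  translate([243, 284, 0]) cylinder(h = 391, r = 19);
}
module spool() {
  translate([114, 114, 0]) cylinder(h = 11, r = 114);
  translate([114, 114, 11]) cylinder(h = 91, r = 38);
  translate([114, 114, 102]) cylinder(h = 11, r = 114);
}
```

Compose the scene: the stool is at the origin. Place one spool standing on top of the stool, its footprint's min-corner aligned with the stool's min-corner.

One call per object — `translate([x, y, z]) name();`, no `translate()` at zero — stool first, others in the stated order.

stool();
translate([0, 0, 416]) spool();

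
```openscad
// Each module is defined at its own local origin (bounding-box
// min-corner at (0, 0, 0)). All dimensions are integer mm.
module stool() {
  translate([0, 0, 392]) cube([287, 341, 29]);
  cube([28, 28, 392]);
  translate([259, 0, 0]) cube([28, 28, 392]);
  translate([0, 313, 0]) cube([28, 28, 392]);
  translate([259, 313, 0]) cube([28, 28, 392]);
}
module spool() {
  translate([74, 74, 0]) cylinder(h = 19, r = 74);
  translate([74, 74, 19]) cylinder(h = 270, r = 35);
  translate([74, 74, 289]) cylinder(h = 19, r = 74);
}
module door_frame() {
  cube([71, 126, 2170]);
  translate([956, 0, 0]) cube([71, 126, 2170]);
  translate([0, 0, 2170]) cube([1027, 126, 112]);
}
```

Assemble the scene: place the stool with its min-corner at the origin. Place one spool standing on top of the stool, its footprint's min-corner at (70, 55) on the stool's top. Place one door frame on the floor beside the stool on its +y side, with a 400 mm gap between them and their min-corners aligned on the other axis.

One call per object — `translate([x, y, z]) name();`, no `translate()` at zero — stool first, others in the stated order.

stool();
translate([70, 55, 421]) spool();
translate([0, 741, 0]) door_frame();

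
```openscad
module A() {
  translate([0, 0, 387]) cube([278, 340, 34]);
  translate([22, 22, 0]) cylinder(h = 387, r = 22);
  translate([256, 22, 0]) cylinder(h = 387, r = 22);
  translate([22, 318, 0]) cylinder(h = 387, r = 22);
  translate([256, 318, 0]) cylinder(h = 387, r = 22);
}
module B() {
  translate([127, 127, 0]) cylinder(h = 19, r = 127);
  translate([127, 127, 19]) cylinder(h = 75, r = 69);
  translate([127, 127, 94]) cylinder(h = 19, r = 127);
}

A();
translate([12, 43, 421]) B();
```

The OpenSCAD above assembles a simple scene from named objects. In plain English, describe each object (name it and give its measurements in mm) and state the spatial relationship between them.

A is a four-legged stool. The seat is a 278×340×34 mm slab whose top surface is at z = 421 mm; four round legs, each 44 mm in diameter, run from the floor (z = 0) to the underside of the seat, each leg's axis is inset half a diameter from the nearest pair of seat edges (so the leg's bounding box is flush with the corner).

B is a spool: two coaxial disc flanges of radius 127 mm and thickness 19 mm, joined by a core cylinder of radius 69 mm and height 75 mm. The lower flange rests on z = 0 and the three cylinders share a vertical axis.

The spool is on top of the stool, centred.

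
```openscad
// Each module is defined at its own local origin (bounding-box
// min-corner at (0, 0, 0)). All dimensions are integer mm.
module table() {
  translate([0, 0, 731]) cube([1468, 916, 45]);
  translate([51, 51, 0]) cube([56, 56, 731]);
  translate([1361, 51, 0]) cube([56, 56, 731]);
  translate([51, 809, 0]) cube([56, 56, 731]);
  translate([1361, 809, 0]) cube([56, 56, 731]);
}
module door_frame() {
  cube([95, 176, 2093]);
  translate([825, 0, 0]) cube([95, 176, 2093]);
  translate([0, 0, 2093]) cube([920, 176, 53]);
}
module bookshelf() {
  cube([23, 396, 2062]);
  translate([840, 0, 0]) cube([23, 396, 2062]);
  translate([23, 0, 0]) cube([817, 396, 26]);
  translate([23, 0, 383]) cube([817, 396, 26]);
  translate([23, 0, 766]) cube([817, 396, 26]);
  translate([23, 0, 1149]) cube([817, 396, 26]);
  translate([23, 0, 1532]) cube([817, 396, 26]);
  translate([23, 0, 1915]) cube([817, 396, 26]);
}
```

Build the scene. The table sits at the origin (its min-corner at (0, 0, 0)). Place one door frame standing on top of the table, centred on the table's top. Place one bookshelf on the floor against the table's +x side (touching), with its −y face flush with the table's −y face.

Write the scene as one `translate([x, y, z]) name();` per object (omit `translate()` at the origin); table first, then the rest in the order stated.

table();
translate([274, 370, 776]) door_frame();
translate([1468, 0, 0]) bookshelf();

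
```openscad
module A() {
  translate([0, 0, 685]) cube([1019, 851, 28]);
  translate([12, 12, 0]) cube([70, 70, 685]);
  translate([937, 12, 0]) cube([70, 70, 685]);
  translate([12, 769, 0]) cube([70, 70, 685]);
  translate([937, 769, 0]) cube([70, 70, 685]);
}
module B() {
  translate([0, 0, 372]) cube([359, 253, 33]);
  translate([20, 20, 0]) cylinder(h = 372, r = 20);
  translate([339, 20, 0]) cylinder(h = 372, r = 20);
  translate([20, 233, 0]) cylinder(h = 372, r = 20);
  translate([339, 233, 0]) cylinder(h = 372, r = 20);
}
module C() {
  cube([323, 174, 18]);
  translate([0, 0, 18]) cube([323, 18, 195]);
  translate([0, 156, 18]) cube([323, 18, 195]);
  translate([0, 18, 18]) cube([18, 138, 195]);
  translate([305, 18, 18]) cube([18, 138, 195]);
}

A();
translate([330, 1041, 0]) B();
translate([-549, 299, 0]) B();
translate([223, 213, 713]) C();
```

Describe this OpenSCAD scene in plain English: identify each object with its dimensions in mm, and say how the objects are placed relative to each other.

A is a table with a 1019×851 mm rectangular top, 28 mm thick, top surface at z = 713 mm, supported by four 70×70 mm square legs, each inset 12 mm from the nearest pair of top edges, running from the floor.

B is a four-legged stool. The seat is 359×253 mm, 33 mm thick, top at z = 405 mm. It stands on four round legs, each 40 mm in diameter, from z = 0 to the seat underside, each leg's axis is inset half a diameter from the nearest pair of seat edges (so the leg's bounding box is flush with the corner).

C is an open storage box with external size 323×174×213 mm and wall thickness 18 mm (the base is also 18 mm thick). The base covers the whole footprint; the four walls stand on the base, with the y-facing walls full-width and the x-facing walls fitting between their inner faces.

Two stools sit around the table at the +y, −x sides. The open box is on top of the table.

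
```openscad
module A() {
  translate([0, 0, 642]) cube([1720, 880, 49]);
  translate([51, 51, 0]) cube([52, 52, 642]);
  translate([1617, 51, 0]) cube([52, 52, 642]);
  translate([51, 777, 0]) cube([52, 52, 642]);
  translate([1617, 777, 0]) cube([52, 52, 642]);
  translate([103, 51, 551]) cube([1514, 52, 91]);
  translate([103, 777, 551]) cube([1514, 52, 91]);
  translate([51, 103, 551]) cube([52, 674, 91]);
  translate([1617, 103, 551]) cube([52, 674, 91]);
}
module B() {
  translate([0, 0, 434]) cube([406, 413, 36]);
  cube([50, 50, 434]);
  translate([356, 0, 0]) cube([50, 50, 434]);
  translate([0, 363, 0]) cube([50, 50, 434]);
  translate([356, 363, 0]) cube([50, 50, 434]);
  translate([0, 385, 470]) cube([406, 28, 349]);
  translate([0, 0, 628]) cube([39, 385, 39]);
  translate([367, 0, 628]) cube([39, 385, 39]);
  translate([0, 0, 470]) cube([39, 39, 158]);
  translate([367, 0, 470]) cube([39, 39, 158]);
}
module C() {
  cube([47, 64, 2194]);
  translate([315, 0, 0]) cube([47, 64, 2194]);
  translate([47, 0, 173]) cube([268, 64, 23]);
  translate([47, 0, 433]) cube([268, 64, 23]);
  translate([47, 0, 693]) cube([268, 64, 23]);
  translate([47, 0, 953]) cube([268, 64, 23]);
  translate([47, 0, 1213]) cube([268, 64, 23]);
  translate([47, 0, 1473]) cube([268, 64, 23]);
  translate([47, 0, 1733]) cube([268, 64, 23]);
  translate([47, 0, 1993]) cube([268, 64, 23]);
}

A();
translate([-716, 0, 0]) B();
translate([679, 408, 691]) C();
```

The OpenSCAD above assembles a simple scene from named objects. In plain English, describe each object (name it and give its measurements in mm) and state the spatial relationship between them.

A is a table with a 1720×880 mm rectangular top, 49 mm thick, top surface at z = 691 mm, supported by four 52×52 mm square legs, each inset 51 mm from the nearest pair of top edges, running from the floor. Four apron rails, 52 mm thick and 91 mm tall, run between adjacent legs with their top edges flush with the underside of the top and their outer faces flush with the legs' outer faces.

B is a chair: 406×413 mm seat, 36 mm thick, top at z = 470 mm, on four 50 mm square corner legs flush with the seat edges. A 28 mm thick backrest slab spans the full seat width, extending 349 mm above the seat top, its back face flush with the seat's +y edge. Two armrests of 39×39 mm section run along each side from the seat's front edge to the front of the backrest, top faces 197 mm above the seat top and outer faces flush with the seat's x-edges; a 39×39 mm post under the front of each armrest stands on the seat at the front corner.

C is a straight ladder. Two 47×64 mm vertical rails, 2194 mm tall, stand 362 mm apart (outside-to-outside) with their front faces coplanar on the −y side. 8 rungs, each 64 mm deep and 23 mm tall, span between the inner faces of the rails, front faces flush with the rails. The lowest rung's underside is at z = 173 mm and rungs are spaced 260 mm apart (underside to underside).

The chair is on the floor beside the table on its −x side. The ladder is on top of the table, centred.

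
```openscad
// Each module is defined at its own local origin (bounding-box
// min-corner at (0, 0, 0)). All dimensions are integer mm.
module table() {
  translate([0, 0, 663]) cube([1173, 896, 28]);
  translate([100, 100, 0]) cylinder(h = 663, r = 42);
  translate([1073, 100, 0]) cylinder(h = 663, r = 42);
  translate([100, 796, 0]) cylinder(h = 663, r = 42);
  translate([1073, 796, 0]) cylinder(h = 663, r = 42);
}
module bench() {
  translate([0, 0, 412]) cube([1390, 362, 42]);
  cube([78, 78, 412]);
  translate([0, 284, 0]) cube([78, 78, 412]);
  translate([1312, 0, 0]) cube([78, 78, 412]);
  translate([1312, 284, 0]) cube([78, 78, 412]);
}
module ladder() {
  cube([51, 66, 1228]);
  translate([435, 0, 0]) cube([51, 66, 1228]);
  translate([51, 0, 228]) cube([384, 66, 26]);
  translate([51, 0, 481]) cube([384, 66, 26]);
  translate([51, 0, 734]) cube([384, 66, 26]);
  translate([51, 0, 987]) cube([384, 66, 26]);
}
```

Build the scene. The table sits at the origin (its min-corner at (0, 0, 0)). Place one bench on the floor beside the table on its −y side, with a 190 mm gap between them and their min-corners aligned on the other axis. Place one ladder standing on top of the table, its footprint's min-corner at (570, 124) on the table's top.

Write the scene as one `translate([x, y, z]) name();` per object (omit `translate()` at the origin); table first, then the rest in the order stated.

table();
translate([0, -552, 0]) bench();
translate([570, 124, 691]) ladder();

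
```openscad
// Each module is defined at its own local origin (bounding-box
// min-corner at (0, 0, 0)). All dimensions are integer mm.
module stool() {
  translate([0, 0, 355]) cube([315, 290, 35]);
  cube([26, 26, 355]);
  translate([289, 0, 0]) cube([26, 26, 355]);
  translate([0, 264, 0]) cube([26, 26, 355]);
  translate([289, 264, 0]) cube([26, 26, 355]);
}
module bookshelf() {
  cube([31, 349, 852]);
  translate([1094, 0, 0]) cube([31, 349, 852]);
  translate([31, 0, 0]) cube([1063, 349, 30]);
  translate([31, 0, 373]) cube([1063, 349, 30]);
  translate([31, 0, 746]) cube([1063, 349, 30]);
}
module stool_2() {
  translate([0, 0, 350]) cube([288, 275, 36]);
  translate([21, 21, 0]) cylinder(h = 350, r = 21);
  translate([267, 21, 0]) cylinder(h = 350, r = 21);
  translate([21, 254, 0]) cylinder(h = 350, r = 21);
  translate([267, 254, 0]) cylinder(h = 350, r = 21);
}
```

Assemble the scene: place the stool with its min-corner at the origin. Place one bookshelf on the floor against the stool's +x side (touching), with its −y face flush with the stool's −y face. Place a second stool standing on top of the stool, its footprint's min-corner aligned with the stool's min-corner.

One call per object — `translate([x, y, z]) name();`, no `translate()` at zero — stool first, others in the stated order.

stool();
translate([315, 0, 0]) bookshelf();
translate([0, 0, 390]) stool_2();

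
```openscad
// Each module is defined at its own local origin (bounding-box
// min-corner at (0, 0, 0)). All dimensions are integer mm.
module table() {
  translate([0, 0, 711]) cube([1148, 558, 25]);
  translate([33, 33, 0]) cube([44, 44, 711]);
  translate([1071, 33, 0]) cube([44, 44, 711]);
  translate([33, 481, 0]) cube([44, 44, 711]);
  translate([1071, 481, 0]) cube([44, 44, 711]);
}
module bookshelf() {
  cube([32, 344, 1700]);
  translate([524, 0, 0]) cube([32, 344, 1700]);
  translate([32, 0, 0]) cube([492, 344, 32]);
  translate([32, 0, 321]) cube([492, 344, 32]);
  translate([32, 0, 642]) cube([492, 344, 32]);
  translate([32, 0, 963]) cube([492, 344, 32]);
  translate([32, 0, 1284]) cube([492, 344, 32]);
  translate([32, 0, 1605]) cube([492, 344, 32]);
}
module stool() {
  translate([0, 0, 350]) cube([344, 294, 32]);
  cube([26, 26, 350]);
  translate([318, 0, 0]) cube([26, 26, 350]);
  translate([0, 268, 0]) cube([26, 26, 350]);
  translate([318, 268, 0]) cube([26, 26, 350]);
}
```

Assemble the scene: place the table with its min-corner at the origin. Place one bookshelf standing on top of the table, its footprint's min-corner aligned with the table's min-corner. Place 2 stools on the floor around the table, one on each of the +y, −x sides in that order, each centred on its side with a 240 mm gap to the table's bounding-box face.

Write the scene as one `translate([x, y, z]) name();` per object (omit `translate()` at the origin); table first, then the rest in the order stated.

table();
translate([0, 0, 736]) bookshelf();
translate([402, 798, 0]) stool();
translate([-584, 132, 0]) stool();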